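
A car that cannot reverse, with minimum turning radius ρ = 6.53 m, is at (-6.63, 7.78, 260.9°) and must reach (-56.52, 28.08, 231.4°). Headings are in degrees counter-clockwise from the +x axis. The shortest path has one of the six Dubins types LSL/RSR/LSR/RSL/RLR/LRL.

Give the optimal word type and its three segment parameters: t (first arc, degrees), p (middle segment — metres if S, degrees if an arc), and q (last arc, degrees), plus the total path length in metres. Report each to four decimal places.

RSL: t = 120.9805°, p = 39.1170 m, q = 91.4805°, L = 63.3312 m

Let ψ = atan2(Δy, Δx) = atan2(20.30, -49.89) = 157.8588° be the start→goal bearing.
Normalize: d = |goal − start| / ρ = 53.861880/6.53 = 8.248374, α = (θ_start − ψ) mod 360° = 103.0412° = 1.798408 rad, β = (θ_goal − ψ) mod 360° = 73.5412° = 1.283536 rad.
Common terms: sin α = 0.974208, cos α = -0.225651, sin β = 0.959024, cos β = 0.283326, cos(α−β) = 0.870356, d² = 68.035668. Work in radians in the unit-radius frame; every candidate has L = ρ·(t + p + q).
LSL: p² = 2 + d² − 2cos(α−β) + 2d(sin α − sin β) = 68.545453; p = √p² = 8.279218; φ = atan2(cos β − cos α, d + sin α − sin β) = 0.061515 rad; t = (φ − α) mod 2π = 4.546293 rad, q = (β − φ) mod 2π = 1.222020 rad → L = 6.53·(4.546293 + 8.279218 + 1.222020) = 6.53·14.047531 = 91.730379 m
RSR: p² = 2 + d² − 2cos(α−β) + 2d(sin β − sin α) = 68.044460; p = √p² = 8.248907; φ = atan2(cos α − cos β, d − sin α + sin β) = -0.061742 rad; t = (α − φ) mod 2π = 1.860149 rad, q = (φ − β) mod 2π = 4.937908 rad → L = 6.53·(1.860149 + 8.248907 + 4.937908) = 6.53·15.046964 = 98.256675 m
LSR: p² = d² − 2 + 2cos(α−β) + 2d(sin α + sin β) = 99.668414; p = √p² = 9.983407; φ = atan2(−cos α − cos β, d + sin α + sin β) − atan2(−2, p) = 0.192051 rad; t = (φ − α) mod 2π = 4.676828 rad, q = (φ − β) mod 2π = 5.191700 rad → L = 6.53·(4.676828 + 9.983407 + 5.191700) = 6.53·19.851935 = 129.633139 m
RSL: p² = d² − 2 + 2cos(α−β) − 2d(sin α + sin β) = 35.884344; p = √p² = 5.990354; φ = atan2(cos α + cos β, d − sin α − sin β) − atan2(2, p) = -0.313101 rad; t = (α − φ) mod 2π = 2.111509 rad, q = (β − φ) mod 2π = 1.596637 rad → L = 6.53·(2.111509 + 5.990354 + 1.596637) = 6.53·9.698499 = 63.331201 m
RLR: c = (6 − d² + 2cos(α−β) + 2d(sin α − sin β))/8 = -7.505557, |c| > 1 → infeasible
LRL: c = (6 − d² + 2cos(α−β) − 2d(sin α − sin β))/8 = -7.568182, |c| > 1 → infeasible
Shortest: RSL with L = 63.331201 m ≈ 63.3312 m
Convert RSL to answer units (arcs ×180/π): t = 2.111509·180/π = 120.9805°, p = ρ·p = 6.53·5.990354 = 39.1170 m, q = 1.596637·180/π = 91.4805°, L = 63.3312 m.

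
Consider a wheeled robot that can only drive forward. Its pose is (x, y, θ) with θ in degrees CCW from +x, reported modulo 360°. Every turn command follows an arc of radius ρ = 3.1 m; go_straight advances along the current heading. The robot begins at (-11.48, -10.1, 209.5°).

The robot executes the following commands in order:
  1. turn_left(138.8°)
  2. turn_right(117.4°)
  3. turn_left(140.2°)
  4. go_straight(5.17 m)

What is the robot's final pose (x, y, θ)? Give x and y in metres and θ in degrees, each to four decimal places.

(-0.7292, -24.8261, 11.1000°)

set_pose: (x, y, θ) = (-11.4800, -10.1000, 209.5000°), ρ = 3.1
turn_left(138.8°): centre at ρ to the left, rotate +138.8° → (-10.5821, -15.8337, 348.3000°)
turn_right(117.4°): centre at ρ to the right, rotate −117.4° → (-8.8050, -20.8244, 230.9000°)
turn_left(140.2°): centre at ρ to the left, rotate +140.2° → (-5.8025, -25.8215, 371.1000° ≡ 11.1000°)
go_straight(5.17): x += 5.17·cos θ, y += 5.17·sin θ → (-0.7292, -24.8261, 11.1000°)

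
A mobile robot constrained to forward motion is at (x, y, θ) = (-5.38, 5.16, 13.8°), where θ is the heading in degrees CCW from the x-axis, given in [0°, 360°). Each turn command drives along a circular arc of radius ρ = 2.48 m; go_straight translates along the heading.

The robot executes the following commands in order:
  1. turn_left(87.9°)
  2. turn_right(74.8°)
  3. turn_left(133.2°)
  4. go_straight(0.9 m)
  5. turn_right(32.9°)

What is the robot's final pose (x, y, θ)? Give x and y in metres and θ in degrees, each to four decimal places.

(-4.4921, 16.4683, 127.2000°)

set_pose: (x, y, θ) = (-5.3800, 5.1600, 13.8000°), ρ = 2.48
turn_left(87.9°): centre at ρ to the left, rotate +87.9° → (-3.5431, 8.0713, 101.7000°)
turn_right(74.8°): centre at ρ to the right, rotate −74.8° → (-2.2367, 10.7859, 26.9000°)
turn_left(133.2°): centre at ρ to the left, rotate +133.2° → (-2.5146, 15.3295, 160.1000°)
go_straight(0.9): x += 0.9·cos θ, y += 0.9·sin θ → (-3.3608, 15.6358, 160.1000°)
turn_right(32.9°): centre at ρ to the right, rotate −32.9° → (-4.4921, 16.4683, 127.2000°)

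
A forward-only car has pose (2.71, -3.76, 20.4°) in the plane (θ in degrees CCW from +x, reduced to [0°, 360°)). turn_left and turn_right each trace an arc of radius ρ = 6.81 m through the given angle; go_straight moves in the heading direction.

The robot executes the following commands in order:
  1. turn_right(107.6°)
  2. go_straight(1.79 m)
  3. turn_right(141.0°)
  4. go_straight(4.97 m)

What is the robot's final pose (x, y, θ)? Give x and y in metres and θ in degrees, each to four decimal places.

(-3.2181, -12.7648, 131.8000°)

set_pose: (x, y, θ) = (2.7100, -3.7600, 20.4000°), ρ = 6.81
turn_right(107.6°): centre at ρ to the right, rotate −107.6° → (11.8856, -9.8102, -87.2000° ≡ 272.8000°)
go_straight(1.79): x += 1.79·cos θ, y += 1.79·sin θ → (11.9731, -11.5981, 272.8000°)
turn_right(141.0°): centre at ρ to the right, rotate −141.0° → (0.0945, -16.4698, 131.8000°)
go_straight(4.97): x += 4.97·cos θ, y += 4.97·sin θ → (-3.2181, -12.7648, 131.8000°)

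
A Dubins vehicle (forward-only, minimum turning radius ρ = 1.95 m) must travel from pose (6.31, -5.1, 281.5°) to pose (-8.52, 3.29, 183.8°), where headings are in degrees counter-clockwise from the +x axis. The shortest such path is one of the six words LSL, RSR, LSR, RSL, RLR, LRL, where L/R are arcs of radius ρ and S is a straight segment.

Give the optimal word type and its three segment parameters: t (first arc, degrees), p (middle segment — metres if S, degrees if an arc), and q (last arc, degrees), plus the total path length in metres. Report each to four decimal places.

Let ψ = atan2(Δy, Δx) = atan2(8.39, -14.83) = 150.5012° be the start→goal bearing.
Normalize: d = |goal − start| / ρ = 17.038809/1.95 = 8.737851, α = (θ_start − ψ) mod 360° = 130.9988° = 2.286360 rad, β = (θ_goal − ψ) mod 360° = 33.2988° = 0.581174 rad.
Common terms: sin α = 0.754723, cos α = -0.656043, sin β = 0.549005, cos β = 0.835819, cos(α−β) = -0.133986, d² = 76.350033. Work in radians in the unit-radius frame; every candidate has L = ρ·(t + p + q).
LSL: p² = 2 + d² − 2cos(α−β) + 2d(sin α − sin β) = 82.213072; p = √p² = 9.067142; φ = atan2(cos β − cos α, d + sin α − sin β) = 0.165287 rad; t = (φ − α) mod 2π = 4.162111 rad, q = (β − φ) mod 2π = 0.415887 rad → L = 1.95·(4.162111 + 9.067142 + 0.415887) = 1.95·13.645141 = 26.608025 m
RSR: p² = 2 + d² − 2cos(α−β) + 2d(sin β − sin α) = 75.022938; p = √p² = 8.661578; φ = atan2(cos α − cos β, d − sin α + sin β) = -0.173102 rad; t = (α − φ) mod 2π = 2.459463 rad, q = (φ − β) mod 2π = 5.528909 rad → L = 1.95·(2.459463 + 8.661578 + 5.528909) = 1.95·16.649950 = 32.467403 m
LSR: p² = d² − 2 + 2cos(α−β) + 2d(sin α + sin β) = 96.865632; p = √p² = 9.842034; φ = atan2(−cos α − cos β, d + sin α + sin β) − atan2(−2, p) = 0.182579 rad; t = (φ − α) mod 2π = 4.179404 rad, q = (φ − β) mod 2π = 5.884591 rad → L = 1.95·(4.179404 + 9.842034 + 5.884591) = 1.95·19.906029 = 38.816756 m
RSL: p² = d² − 2 + 2cos(α−β) − 2d(sin α + sin β) = 51.298489; p = √p² = 7.162296; φ = atan2(cos α + cos β, d − sin α − sin β) − atan2(2, p) = -0.248126 rad; t = (α − φ) mod 2π = 2.534486 rad, q = (β − φ) mod 2π = 0.829300 rad → L = 1.95·(2.534486 + 7.162296 + 0.829300) = 1.95·10.526083 = 20.525861 m
RLR: c = (6 − d² + 2cos(α−β) + 2d(sin α − sin β))/8 = -8.377867, |c| > 1 → infeasible
LRL: c = (6 − d² + 2cos(α−β) − 2d(sin α − sin β))/8 = -9.276634, |c| > 1 → infeasible
Shortest: RSL with L = 20.525861 m ≈ 20.5259 m
Convert RSL to answer units (arcs ×180/π): t = 2.534486·180/π = 145.2154°, p = ρ·p = 1.95·7.162296 = 13.9665 m, q = 0.829300·180/π = 47.5154°, L = 20.5259 m.

RSL: t = 145.2154°, p = 13.9665 m, q = 47.5154°, L = 20.5259 m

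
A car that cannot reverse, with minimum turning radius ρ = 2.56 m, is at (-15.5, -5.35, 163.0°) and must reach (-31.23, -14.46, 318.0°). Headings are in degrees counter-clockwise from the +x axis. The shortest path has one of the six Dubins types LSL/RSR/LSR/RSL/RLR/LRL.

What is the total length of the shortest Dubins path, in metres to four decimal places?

Let ψ = atan2(Δy, Δx) = atan2(-9.11, -15.73) = -149.9228° be the start→goal bearing.
Normalize: d = |goal − start| / ρ = 18.177596/2.56 = 7.100623, α = (θ_start − ψ) mod 360° = 312.9228° = 5.461533 rad, β = (θ_goal − ψ) mod 360° = 107.9228° = 1.883608 rad.
Common terms: sin α = -0.732272, cos α = 0.681012, sin β = 0.951472, cos β = -0.307735, cos(α−β) = -0.906308, d² = 50.418854. Work in radians in the unit-radius frame; every candidate has L = ρ·(t + p + q).
LSL: p² = 2 + d² − 2cos(α−β) + 2d(sin α − sin β) = 30.320206; p = √p² = 5.506379; φ = atan2(cos β − cos α, d + sin α − sin β) = -0.180543 rad; t = (φ − α) mod 2π = 0.641109 rad, q = (β − φ) mod 2π = 2.064152 rad → L = 2.56·(0.641109 + 5.506379 + 2.064152) = 2.56·8.211639 = 21.021796 m
RSR: p² = 2 + d² − 2cos(α−β) + 2d(sin β − sin α) = 78.142733; p = √p² = 8.839838; φ = atan2(cos α − cos β, d − sin α + sin β) = 0.112086 rad; t = (α − φ) mod 2π = 5.349447 rad, q = (φ − β) mod 2π = 4.511663 rad → L = 2.56·(5.349447 + 8.839838 + 4.511663) = 2.56·18.700948 = 47.874427 m
LSR: p² = d² − 2 + 2cos(α−β) + 2d(sin α + sin β) = 49.719153; p = √p² = 7.051181; φ = atan2(−cos α − cos β, d + sin α + sin β) − atan2(−2, p) = 0.225430 rad; t = (φ − α) mod 2π = 1.047082 rad, q = (φ − β) mod 2π = 4.625007 rad → L = 2.56·(1.047082 + 7.051181 + 4.625007) = 2.56·12.723270 = 32.571572 m
RSL: p² = d² − 2 + 2cos(α−β) − 2d(sin α + sin β) = 43.493324; p = √p² = 6.594947; φ = atan2(cos α + cos β, d − sin α − sin β) − atan2(2, p) = -0.240256 rad; t = (α − φ) mod 2π = 5.701789 rad, q = (β − φ) mod 2π = 2.123864 rad → L = 2.56·(5.701789 + 6.594947 + 2.123864) = 2.56·14.420601 = 36.916738 m
RLR: c = (6 − d² + 2cos(α−β) + 2d(sin α − sin β))/8 = -8.767842, |c| > 1 → infeasible
LRL: c = (6 − d² + 2cos(α−β) − 2d(sin α − sin β))/8 = -2.790026, |c| > 1 → infeasible
Shortest: LSL with L = 21.021796 m ≈ 21.0218 m

21.0218 m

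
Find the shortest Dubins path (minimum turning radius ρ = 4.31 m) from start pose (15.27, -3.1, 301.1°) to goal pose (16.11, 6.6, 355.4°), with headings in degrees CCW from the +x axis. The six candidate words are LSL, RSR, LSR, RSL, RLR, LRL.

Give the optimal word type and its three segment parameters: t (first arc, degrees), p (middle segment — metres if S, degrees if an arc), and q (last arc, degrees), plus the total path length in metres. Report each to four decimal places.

RSR: t = 239.8432°, p = 8.7024 m, q = 65.8568°, L = 31.6983 m

Let ψ = atan2(Δy, Δx) = atan2(9.70, 0.84) = 85.0507° be the start→goal bearing.
Normalize: d = |goal − start| / ρ = 9.736303/4.31 = 2.259003, α = (θ_start − ψ) mod 360° = 216.0493° = 3.770772 rad, β = (θ_goal − ψ) mod 360° = 270.3493° = 4.718486 rad.
Common terms: sin α = -0.588482, cos α = -0.808510, sin β = -0.999981, cos β = 0.006097, cos(α−β) = 0.583541, d² = 5.103095. Work in radians in the unit-radius frame; every candidate has L = ρ·(t + p + q).
LSL: p² = 2 + d² − 2cos(α−β) + 2d(sin α − sin β) = 7.795170; p = √p² = 2.791983; φ = atan2(cos β − cos α, d + sin α − sin β) = 0.296073 rad; t = (φ − α) mod 2π = 2.808486 rad, q = (β − φ) mod 2π = 4.422413 rad → L = 4.31·(2.808486 + 2.791983 + 4.422413) = 4.31·10.022882 = 43.198623 m
RSR: p² = 2 + d² − 2cos(α−β) + 2d(sin β − sin α) = 4.076855; p = √p² = 2.019122; φ = atan2(cos α − cos β, d − sin α + sin β) = -0.415280 rad; t = (α − φ) mod 2π = 4.186053 rad, q = (φ − β) mod 2π = 1.149419 rad → L = 4.31·(4.186053 + 2.019122 + 1.149419) = 4.31·7.354594 = 31.698299 m
LSR: p² = d² − 2 + 2cos(α−β) + 2d(sin α + sin β) = -2.906509 < 0 → infeasible
RSL: p² = d² − 2 + 2cos(α−β) − 2d(sin α + sin β) = 11.446864; p = √p² = 3.383321; φ = atan2(cos α + cos β, d − sin α − sin β) − atan2(2, p) = -0.739485 rad; t = (α − φ) mod 2π = 4.510257 rad, q = (β − φ) mod 2π = 5.457971 rad → L = 4.31·(4.510257 + 3.383321 + 5.457971) = 4.31·13.351550 = 57.545179 m
RLR: c = (6 − d² + 2cos(α−β) + 2d(sin α − sin β))/8 = 0.490393; p = 2π − arccos c = 5.224930 rad; φ = atan2(cos α − cos β, d − sin α + sin β) = -0.415280 rad; t = (α − φ + p/2) mod 2π = 0.515332 rad, q = (α − β − t + p) mod 2π = 3.761884 rad → L = 4.31·(0.515332 + 5.224930 + 3.761884) = 4.31·9.502146 = 40.954248 m
LRL: c = (6 − d² + 2cos(α−β) − 2d(sin α − sin β))/8 = 0.025604; p = 2π − arccos c = 4.737996 rad; φ = atan2(cos β − cos α, d + sin α − sin β) = 0.296073 rad; t = (φ − α + p/2) mod 2π = 5.177484 rad, q = (β − α − t + p) mod 2π = 0.508225 rad → L = 4.31·(5.177484 + 4.737996 + 0.508225) = 4.31·10.423705 = 44.926168 m
Shortest: RSR with L = 31.698299 m ≈ 31.6983 m
Convert RSR to answer units (arcs ×180/π): t = 4.186053·180/π = 239.8432°, p = ρ·p = 4.31·2.019122 = 8.7024 m, q = 1.149419·180/π = 65.8568°, L = 31.6983 m.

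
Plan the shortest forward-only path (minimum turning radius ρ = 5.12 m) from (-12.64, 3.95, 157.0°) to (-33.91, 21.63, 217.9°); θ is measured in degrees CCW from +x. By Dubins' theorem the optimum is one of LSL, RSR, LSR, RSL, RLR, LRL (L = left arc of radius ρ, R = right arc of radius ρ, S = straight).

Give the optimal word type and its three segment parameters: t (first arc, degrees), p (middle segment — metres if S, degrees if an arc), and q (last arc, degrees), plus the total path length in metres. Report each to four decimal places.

RSL: t = 28.6376°, p = 19.4901 m, q = 89.5376°, L = 30.0503 m

Let ψ = atan2(Δy, Δx) = atan2(17.68, -21.27) = 140.2660° be the start→goal bearing.
Normalize: d = |goal − start| / ρ = 27.658548/5.12 = 5.402060, α = (θ_start − ψ) mod 360° = 16.7340° = 0.292063 rad, β = (θ_goal − ψ) mod 360° = 77.6340° = 1.354968 rad.
Common terms: sin α = 0.287928, cos α = 0.957652, sin β = 0.976799, cos β = 0.214156, cos(α−β) = 0.486335, d² = 29.182255. Work in radians in the unit-radius frame; every candidate has L = ρ·(t + p + q).
LSL: p² = 2 + d² − 2cos(α−β) + 2d(sin α − sin β) = 22.766936; p = √p² = 4.771471; φ = atan2(cos β − cos α, d + sin α − sin β) = -0.156459 rad; t = (φ − α) mod 2π = 5.834664 rad, q = (β − φ) mod 2π = 1.511427 rad → L = 5.12·(5.834664 + 4.771471 + 1.511427) = 5.12·12.117562 = 62.041917 m
RSR: p² = 2 + d² − 2cos(α−β) + 2d(sin β − sin α) = 37.652232; p = √p² = 6.136141; φ = atan2(cos α − cos β, d − sin α + sin β) = 0.121465 rad; t = (α − φ) mod 2π = 0.170598 rad, q = (φ − β) mod 2π = 5.049682 rad → L = 5.12·(0.170598 + 6.136141 + 5.049682) = 5.12·11.356421 = 58.144877 m
LSR: p² = d² − 2 + 2cos(α−β) + 2d(sin α + sin β) = 41.819194; p = √p² = 6.466776; φ = atan2(−cos α − cos β, d + sin α + sin β) − atan2(−2, p) = 0.125952 rad; t = (φ − α) mod 2π = 6.117074 rad, q = (φ − β) mod 2π = 5.054169 rad → L = 5.12·(6.117074 + 6.466776 + 5.054169) = 5.12·17.638019 = 90.306658 m
RSL: p² = d² − 2 + 2cos(α−β) − 2d(sin α + sin β) = 14.490657; p = √p² = 3.806660; φ = atan2(cos α + cos β, d − sin α − sin β) − atan2(2, p) = -0.207757 rad; t = (α − φ) mod 2π = 0.499820 rad, q = (β − φ) mod 2π = 1.562725 rad → L = 5.12·(0.499820 + 3.806660 + 1.562725) = 5.12·5.869205 = 30.050328 m
RLR: c = (6 − d² + 2cos(α−β) + 2d(sin α − sin β))/8 = -3.706529, |c| > 1 → infeasible
LRL: c = (6 − d² + 2cos(α−β) − 2d(sin α − sin β))/8 = -1.845867, |c| > 1 → infeasible
Shortest: RSL with L = 30.050328 m ≈ 30.0503 m
Convert RSL to answer units (arcs ×180/π): t = 0.499820·180/π = 28.6376°, p = ρ·p = 5.12·3.806660 = 19.4901 m, q = 1.562725·180/π = 89.5376°, L = 30.0503 m.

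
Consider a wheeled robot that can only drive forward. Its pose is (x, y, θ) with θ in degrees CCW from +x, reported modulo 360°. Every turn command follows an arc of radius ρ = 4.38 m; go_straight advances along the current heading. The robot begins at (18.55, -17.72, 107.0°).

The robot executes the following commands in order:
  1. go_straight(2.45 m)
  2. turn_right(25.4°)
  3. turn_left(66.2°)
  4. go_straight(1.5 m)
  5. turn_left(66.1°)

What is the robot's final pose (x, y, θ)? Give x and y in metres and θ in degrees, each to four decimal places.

(9.6441, -8.3820, 213.9000°)

set_pose: (x, y, θ) = (18.5500, -17.7200, 107.0000°), ρ = 4.38
go_straight(2.45): x += 2.45·cos θ, y += 2.45·sin θ → (17.8337, -15.3771, 107.0000°)
turn_right(25.4°): centre at ρ to the right, rotate −25.4° → (17.6893, -13.4566, 81.6000°)
turn_left(66.2°): centre at ρ to the left, rotate +66.2° → (15.6903, -9.1105, 147.8000°)
go_straight(1.5): x += 1.5·cos θ, y += 1.5·sin θ → (14.4210, -8.3111, 147.8000°)
turn_left(66.1°): centre at ρ to the left, rotate +66.1° → (9.6441, -8.3820, 213.9000°)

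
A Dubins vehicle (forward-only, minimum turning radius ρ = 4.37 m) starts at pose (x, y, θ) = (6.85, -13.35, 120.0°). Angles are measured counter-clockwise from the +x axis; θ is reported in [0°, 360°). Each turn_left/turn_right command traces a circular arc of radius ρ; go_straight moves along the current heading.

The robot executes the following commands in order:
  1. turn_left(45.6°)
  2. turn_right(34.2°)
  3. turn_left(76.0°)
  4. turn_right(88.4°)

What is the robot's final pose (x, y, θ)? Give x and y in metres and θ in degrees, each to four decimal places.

(-9.1612, -7.2086, 119.0000°)

set_pose: (x, y, θ) = (6.8500, -13.3500, 120.0000°), ρ = 4.37
turn_left(45.6°): centre at ρ to the left, rotate +45.6° → (4.1522, -11.3023, 165.6000°)
turn_right(34.2°): centre at ρ to the right, rotate −34.2° → (1.9610, -9.9595, 131.4000°)
turn_left(76.0°): centre at ρ to the left, rotate +76.0° → (-3.3280, -8.9697, 207.4000°)
turn_right(88.4°): centre at ρ to the right, rotate −88.4° → (-9.1612, -7.2086, 119.0000°)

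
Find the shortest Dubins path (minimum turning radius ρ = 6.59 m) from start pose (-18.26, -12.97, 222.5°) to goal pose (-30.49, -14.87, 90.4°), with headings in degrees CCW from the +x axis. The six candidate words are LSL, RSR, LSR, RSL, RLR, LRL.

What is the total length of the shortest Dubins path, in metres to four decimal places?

38.7076 m

Let ψ = atan2(Δy, Δx) = atan2(-1.90, -12.23) = -171.1694° be the start→goal bearing.
Normalize: d = |goal − start| / ρ = 12.376708/6.59 = 1.878104, α = (θ_start − ψ) mod 360° = 33.6694° = 0.587641 rad, β = (θ_goal − ψ) mod 360° = 261.5694° = 4.565247 rad.
Common terms: sin α = 0.554400, cos α = 0.832251, sin β = -0.989194, cos β = -0.146612, cos(α−β) = -0.670427, d² = 3.527276. Work in radians in the unit-radius frame; every candidate has L = ρ·(t + p + q).
LSL: p² = 2 + d² − 2cos(α−β) + 2d(sin α − sin β) = 12.666189; p = √p² = 3.558959; φ = atan2(cos β − cos α, d + sin α − sin β) = -0.278633 rad; t = (φ − α) mod 2π = 5.416911 rad, q = (β − φ) mod 2π = 4.843880 rad → L = 6.59·(5.416911 + 3.558959 + 4.843880) = 6.59·13.819750 = 91.072151 m
RSR: p² = 2 + d² − 2cos(α−β) + 2d(sin β − sin α) = 1.070069; p = √p² = 1.034442; φ = atan2(cos α − cos β, d − sin α + sin β) = 1.241504 rad; t = (α − φ) mod 2π = 5.629322 rad, q = (φ − β) mod 2π = 2.959443 rad → L = 6.59·(5.629322 + 1.034442 + 2.959443) = 6.59·9.623207 = 63.416933 m
LSR: p² = d² − 2 + 2cos(α−β) + 2d(sin α + sin β) = -1.446756 < 0 → infeasible
RSL: p² = d² − 2 + 2cos(α−β) − 2d(sin α + sin β) = 1.819602; p = √p² = 1.348926; φ = atan2(cos α + cos β, d − sin α − sin β) − atan2(2, p) = -0.689227 rad; t = (α − φ) mod 2π = 1.276868 rad, q = (β − φ) mod 2π = 5.254474 rad → L = 6.59·(1.276868 + 1.348926 + 5.254474) = 6.59·7.880268 = 51.930966 m
RLR: c = (6 − d² + 2cos(α−β) + 2d(sin α − sin β))/8 = 0.866241; p = 2π − arccos c = 5.760019 rad; φ = atan2(cos α − cos β, d − sin α + sin β) = 1.241504 rad; t = (α − φ + p/2) mod 2π = 2.226146 rad, q = (α − β − t + p) mod 2π = 5.839452 rad → L = 6.59·(2.226146 + 5.760019 + 5.839452) = 6.59·13.825617 = 91.110816 m
LRL: c = (6 − d² + 2cos(α−β) − 2d(sin α − sin β))/8 = -0.583274; p = 2π − arccos c = 4.089636 rad; φ = atan2(cos β − cos α, d + sin α − sin β) = -0.278633 rad; t = (φ − α + p/2) mod 2π = 1.178543 rad, q = (β − α − t + p) mod 2π = 0.605512 rad → L = 6.59·(1.178543 + 4.089636 + 0.605512) = 6.59·5.873692 = 38.707629 m
Shortest: LRL with L = 38.707629 m ≈ 38.7076 m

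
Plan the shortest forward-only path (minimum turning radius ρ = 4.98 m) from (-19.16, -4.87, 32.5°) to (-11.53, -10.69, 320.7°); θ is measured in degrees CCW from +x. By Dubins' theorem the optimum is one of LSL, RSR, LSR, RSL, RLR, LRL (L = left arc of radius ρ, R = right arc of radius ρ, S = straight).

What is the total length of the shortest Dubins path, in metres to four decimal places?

39.6490 m

Let ψ = atan2(Δy, Δx) = atan2(-5.82, 7.63) = -37.3356° be the start→goal bearing.
Normalize: d = |goal − start| / ρ = 9.596317/4.98 = 1.926971, α = (θ_start − ψ) mod 360° = 69.8356° = 1.218861 rad, β = (θ_goal − ψ) mod 360° = 358.0356° = 6.248900 rad.
Common terms: sin α = 0.938707, cos α = 0.344715, sin β = -0.034278, cos β = 0.999412, cos(α−β) = 0.312335, d² = 3.713218. Work in radians in the unit-radius frame; every candidate has L = ρ·(t + p + q).
LSL: p² = 2 + d² − 2cos(α−β) + 2d(sin α − sin β) = 8.838380; p = √p² = 2.972941; φ = atan2(cos β − cos α, d + sin α − sin β) = 0.222039 rad; t = (φ − α) mod 2π = 5.286363 rad, q = (β − φ) mod 2π = 6.026861 rad → L = 4.98·(5.286363 + 2.972941 + 6.026861) = 4.98·14.286166 = 71.145104 m
RSR: p² = 2 + d² − 2cos(α−β) + 2d(sin β − sin α) = 1.338717; p = √p² = 1.157029; φ = atan2(cos α − cos β, d − sin α + sin β) = -0.601456 rad; t = (α − φ) mod 2π = 1.820317 rad, q = (φ − β) mod 2π = 5.716015 rad → L = 4.98·(1.820317 + 1.157029 + 5.716015) = 4.98·8.693361 = 43.292938 m
LSR: p² = d² − 2 + 2cos(α−β) + 2d(sin α + sin β) = 5.823506; p = √p² = 2.413194; φ = atan2(−cos α − cos β, d + sin α + sin β) − atan2(−2, p) = 0.248822 rad; t = (φ − α) mod 2π = 5.313146 rad, q = (φ − β) mod 2π = 0.283107 rad → L = 4.98·(5.313146 + 2.413194 + 0.283107) = 4.98·8.009447 = 39.887048 m
RSL: p² = d² − 2 + 2cos(α−β) − 2d(sin α + sin β) = -1.147730 < 0 → infeasible
RLR: c = (6 − d² + 2cos(α−β) + 2d(sin α − sin β))/8 = 0.832660; p = 2π − arccos c = 5.696283 rad; φ = atan2(cos α − cos β, d − sin α + sin β) = -0.601456 rad; t = (α − φ + p/2) mod 2π = 4.668459 rad, q = (α − β − t + p) mod 2π = 2.280971 rad → L = 4.98·(4.668459 + 5.696283 + 2.280971) = 4.98·12.645713 = 62.975652 m
LRL: c = (6 − d² + 2cos(α−β) − 2d(sin α − sin β))/8 = -0.104797; p = 2π − arccos c = 4.607399 rad; φ = atan2(cos β − cos α, d + sin α − sin β) = 0.222039 rad; t = (φ − α + p/2) mod 2π = 1.306877 rad, q = (β − α − t + p) mod 2π = 2.047376 rad → L = 4.98·(1.306877 + 4.607399 + 2.047376) = 4.98·7.961651 = 39.649022 m
Shortest: LRL with L = 39.649022 m ≈ 39.6490 m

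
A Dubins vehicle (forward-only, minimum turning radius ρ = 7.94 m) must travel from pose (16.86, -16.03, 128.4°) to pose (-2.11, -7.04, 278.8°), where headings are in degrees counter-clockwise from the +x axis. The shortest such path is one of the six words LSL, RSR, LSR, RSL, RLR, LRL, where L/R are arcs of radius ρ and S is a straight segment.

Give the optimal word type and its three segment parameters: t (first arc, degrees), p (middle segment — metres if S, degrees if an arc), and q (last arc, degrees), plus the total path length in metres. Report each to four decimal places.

Let ψ = atan2(Δy, Δx) = atan2(8.99, -18.97) = 154.6434° be the start→goal bearing.
Normalize: d = |goal − start| / ρ = 20.992403/7.94 = 2.643880, α = (θ_start − ψ) mod 360° = 333.7566° = 5.825151 rad, β = (θ_goal − ψ) mod 360° = 124.1566° = 2.166941 rad.
Common terms: sin α = -0.442186, cos α = 0.896923, sin β = 0.827506, cos β = -0.561456, cos(α−β) = -0.869495, d² = 6.990099. Work in radians in the unit-radius frame; every candidate has L = ρ·(t + p + q).
LSL: p² = 2 + d² − 2cos(α−β) + 2d(sin α − sin β) = 4.015261; p = √p² = 2.003812; φ = atan2(cos β − cos α, d + sin α − sin β) = -0.815112 rad; t = (φ − α) mod 2π = 5.926107 rad, q = (β − φ) mod 2π = 2.982053 rad → L = 7.94·(5.926107 + 2.003812 + 2.982053) = 7.94·10.911972 = 86.641059 m
RSR: p² = 2 + d² − 2cos(α−β) + 2d(sin β − sin α) = 17.442916; p = √p² = 4.176472; φ = atan2(cos α − cos β, d − sin α + sin β) = 0.356706 rad; t = (α − φ) mod 2π = 5.468445 rad, q = (φ − β) mod 2π = 4.472950 rad → L = 7.94·(5.468445 + 4.176472 + 4.472950) = 7.94·14.117867 = 112.095866 m
LSR: p² = d² − 2 + 2cos(α−β) + 2d(sin α + sin β) = 5.288591; p = √p² = 2.299694; φ = atan2(−cos α − cos β, d + sin α + sin β) − atan2(−2, p) = 0.605514 rad; t = (φ − α) mod 2π = 1.063549 rad, q = (φ − β) mod 2π = 4.721759 rad → L = 7.94·(1.063549 + 2.299694 + 4.721759) = 7.94·8.085002 = 64.194912 m
RSL: p² = d² − 2 + 2cos(α−β) − 2d(sin α + sin β) = 1.213627; p = √p² = 1.101647; φ = atan2(cos α + cos β, d − sin α − sin β) − atan2(2, p) = -0.919867 rad; t = (α − φ) mod 2π = 0.461833 rad, q = (β − φ) mod 2π = 3.086808 rad → L = 7.94·(0.461833 + 1.101647 + 3.086808) = 7.94·4.650289 = 36.923292 m
RLR: c = (6 − d² + 2cos(α−β) + 2d(sin α − sin β))/8 = -1.180365, |c| > 1 → infeasible
LRL: c = (6 − d² + 2cos(α−β) − 2d(sin α − sin β))/8 = 0.498092; p = 2π − arccos c = 5.233786 rad; φ = atan2(cos β − cos α, d + sin α − sin β) = -0.815112 rad; t = (φ − α + p/2) mod 2π = 2.259815 rad, q = (β − α − t + p) mod 2π = 5.598946 rad → L = 7.94·(2.259815 + 5.233786 + 5.598946) = 7.94·13.092548 = 103.954831 m
Shortest: RSL with L = 36.923292 m ≈ 36.9233 m
Convert RSL to answer units (arcs ×180/π): t = 0.461833·180/π = 26.4611°, p = ρ·p = 7.94·1.101647 = 8.7471 m, q = 3.086808·180/π = 176.8611°, L = 36.9233 m.

RSL: t = 26.4611°, p = 8.7471 m, q = 176.8611°, L = 36.9233 m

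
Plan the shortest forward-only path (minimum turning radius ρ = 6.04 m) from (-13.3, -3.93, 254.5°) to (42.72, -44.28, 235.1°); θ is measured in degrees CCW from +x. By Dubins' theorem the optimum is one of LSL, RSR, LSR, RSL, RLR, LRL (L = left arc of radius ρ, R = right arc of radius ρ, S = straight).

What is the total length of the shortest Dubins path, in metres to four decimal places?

74.9395 m

Let ψ = atan2(Δy, Δx) = atan2(-40.35, 56.02) = -35.7644° be the start→goal bearing.
Normalize: d = |goal − start| / ρ = 69.038851/6.04 = 11.430273, α = (θ_start − ψ) mod 360° = 290.2644° = 5.066069 rad, β = (θ_goal − ψ) mod 360° = 270.8644° = 4.727475 rad.
Common terms: sin α = -0.938104, cos α = 0.346353, sin β = -0.999886, cos β = 0.015086, cos(α−β) = 0.943223, d² = 130.651147. Work in radians in the unit-radius frame; every candidate has L = ρ·(t + p + q).
LSL: p² = 2 + d² − 2cos(α−β) + 2d(sin α − sin β) = 132.177069; p = √p² = 11.496829; φ = atan2(cos β − cos α, d + sin α − sin β) = -0.028818 rad; t = (φ − α) mod 2π = 1.188298 rad, q = (β − φ) mod 2π = 4.756293 rad → L = 6.04·(1.188298 + 11.496829 + 4.756293) = 6.04·17.441420 = 105.346177 m
RSR: p² = 2 + d² − 2cos(α−β) + 2d(sin β − sin α) = 129.352335; p = √p² = 11.373317; φ = atan2(cos α − cos β, d − sin α + sin β) = 0.029131 rad; t = (α − φ) mod 2π = 5.036939 rad, q = (φ − β) mod 2π = 1.584841 rad → L = 6.04·(5.036939 + 11.373317 + 1.584841) = 6.04·17.995096 = 108.690380 m
LSR: p² = d² − 2 + 2cos(α−β) + 2d(sin α + sin β) = 86.234069; p = √p² = 9.286230; φ = atan2(−cos α − cos β, d + sin α + sin β) − atan2(−2, p) = 0.174074 rad; t = (φ − α) mod 2π = 1.391190 rad, q = (φ − β) mod 2π = 1.729783 rad → L = 6.04·(1.391190 + 9.286230 + 1.729783) = 6.04·12.407203 = 74.939506 m
RSL: p² = d² − 2 + 2cos(α−β) − 2d(sin α + sin β) = 174.841116; p = √p² = 13.222750; φ = atan2(cos α + cos β, d − sin α − sin β) − atan2(2, p) = -0.123086 rad; t = (α − φ) mod 2π = 5.189155 rad, q = (β − φ) mod 2π = 4.850562 rad → L = 6.04·(5.189155 + 13.222750 + 4.850562) = 6.04·23.262467 = 140.505301 m
RLR: c = (6 − d² + 2cos(α−β) + 2d(sin α − sin β))/8 = -15.169042, |c| > 1 → infeasible
LRL: c = (6 − d² + 2cos(α−β) − 2d(sin α − sin β))/8 = -15.522134, |c| > 1 → infeasible
Shortest: LSR with L = 74.939506 m ≈ 74.9395 m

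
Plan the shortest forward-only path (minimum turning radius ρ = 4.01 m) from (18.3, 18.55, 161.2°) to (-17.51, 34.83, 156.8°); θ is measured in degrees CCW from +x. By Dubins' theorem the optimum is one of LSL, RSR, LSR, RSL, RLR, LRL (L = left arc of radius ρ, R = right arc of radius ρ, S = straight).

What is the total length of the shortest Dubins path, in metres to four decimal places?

Let ψ = atan2(Δy, Δx) = atan2(16.28, -35.81) = 155.5524° be the start→goal bearing.
Normalize: d = |goal − start| / ρ = 39.336936/4.01 = 9.809710, α = (θ_start − ψ) mod 360° = 5.6476° = 0.098569 rad, β = (θ_goal − ψ) mod 360° = 1.2476° = 0.021774 rad.
Common terms: sin α = 0.098409, cos α = 0.995146, sin β = 0.021773, cos β = 0.999763, cos(α−β) = 0.997053, d² = 96.230403. Work in radians in the unit-radius frame; every candidate has L = ρ·(t + p + q).
LSL: p² = 2 + d² − 2cos(α−β) + 2d(sin α − sin β) = 97.739864; p = √p² = 9.886347; φ = atan2(cos β − cos α, d + sin α − sin β) = 0.000467 rad; t = (φ − α) mod 2π = 6.185084 rad, q = (β − φ) mod 2π = 0.021307 rad → L = 4.01·(6.185084 + 9.886347 + 0.021307) = 4.01·16.092738 = 64.531880 m
RSR: p² = 2 + d² − 2cos(α−β) + 2d(sin β − sin α) = 94.732730; p = √p² = 9.733074; φ = atan2(cos α − cos β, d − sin α + sin β) = -0.000474 rad; t = (α − φ) mod 2π = 0.099043 rad, q = (φ − β) mod 2π = 6.260937 rad → L = 4.01·(0.099043 + 9.733074 + 6.260937) = 4.01·16.093054 = 64.533146 m
LSR: p² = d² − 2 + 2cos(α−β) + 2d(sin α + sin β) = 98.582403; p = √p² = 9.928867; φ = atan2(−cos α − cos β, d + sin α + sin β) − atan2(−2, p) = 0.000513 rad; t = (φ − α) mod 2π = 6.185129 rad, q = (φ − β) mod 2π = 6.261924 rad → L = 4.01·(6.185129 + 9.928867 + 6.261924) = 4.01·22.375920 = 89.727440 m
RSL: p² = d² − 2 + 2cos(α−β) − 2d(sin α + sin β) = 93.866614; p = √p² = 9.688478; φ = atan2(cos α + cos β, d − sin α − sin β) − atan2(2, p) = -0.000525 rad; t = (α − φ) mod 2π = 0.099094 rad, q = (β − φ) mod 2π = 0.022300 rad → L = 4.01·(0.099094 + 9.688478 + 0.022300) = 4.01·9.809872 = 39.337588 m
RLR: c = (6 − d² + 2cos(α−β) + 2d(sin α − sin β))/8 = -10.841591, |c| > 1 → infeasible
LRL: c = (6 − d² + 2cos(α−β) − 2d(sin α − sin β))/8 = -11.217483, |c| > 1 → infeasible
Shortest: RSL with L = 39.337588 m ≈ 39.3376 m

39.3376 m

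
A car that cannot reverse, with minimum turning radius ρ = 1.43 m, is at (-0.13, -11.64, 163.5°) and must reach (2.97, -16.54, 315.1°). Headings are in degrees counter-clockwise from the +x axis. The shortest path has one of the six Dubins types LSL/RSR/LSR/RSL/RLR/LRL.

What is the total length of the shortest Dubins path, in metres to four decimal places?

Let ψ = atan2(Δy, Δx) = atan2(-4.90, 3.10) = -57.6804° be the start→goal bearing.
Normalize: d = |goal − start| / ρ = 5.798276/1.43 = 4.054738, α = (θ_start − ψ) mod 360° = 221.1804° = 3.860326 rad, β = (θ_goal − ψ) mod 360° = 12.7804° = 0.223060 rad.
Common terms: sin α = -0.658432, cos α = -0.752640, sin β = 0.221215, cos β = 0.975225, cos(α−β) = -0.879649, d² = 16.440902. Work in radians in the unit-radius frame; every candidate has L = ρ·(t + p + q).
LSL: p² = 2 + d² − 2cos(α−β) + 2d(sin α − sin β) = 13.066727; p = √p² = 3.614793; φ = atan2(cos β − cos α, d + sin α − sin β) = 0.498375 rad; t = (φ − α) mod 2π = 2.921234 rad, q = (β − φ) mod 2π = 6.007870 rad → L = 1.43·(2.921234 + 3.614793 + 6.007870) = 1.43·12.543897 = 17.937773 m
RSR: p² = 2 + d² − 2cos(α−β) + 2d(sin β − sin α) = 27.333671; p = √p² = 5.228161; φ = atan2(cos α − cos β, d − sin α + sin β) = -0.336825 rad; t = (α − φ) mod 2π = 4.197151 rad, q = (φ − β) mod 2π = 5.723301 rad → L = 1.43·(4.197151 + 5.228161 + 5.723301) = 1.43·15.148613 = 21.662516 m
LSR: p² = d² − 2 + 2cos(α−β) + 2d(sin α + sin β) = 9.136002; p = √p² = 3.022582; φ = atan2(−cos α − cos β, d + sin α + sin β) − atan2(−2, p) = 0.523094 rad; t = (φ − α) mod 2π = 2.945954 rad, q = (φ − β) mod 2π = 0.300035 rad → L = 1.43·(2.945954 + 3.022582 + 0.300035) = 1.43·6.268570 = 8.964055 m
RSL: p² = d² − 2 + 2cos(α−β) − 2d(sin α + sin β) = 16.227207; p = √p² = 4.028301; φ = atan2(cos α + cos β, d − sin α − sin β) − atan2(2, p) = -0.411322 rad; t = (α − φ) mod 2π = 4.271648 rad, q = (β − φ) mod 2π = 0.634382 rad → L = 1.43·(4.271648 + 4.028301 + 0.634382) = 1.43·8.934331 = 12.776093 m
RLR: c = (6 − d² + 2cos(α−β) + 2d(sin α − sin β))/8 = -2.416709, |c| > 1 → infeasible
LRL: c = (6 − d² + 2cos(α−β) − 2d(sin α − sin β))/8 = -0.633341; p = 2π − arccos c = 4.026526 rad; φ = atan2(cos β − cos α, d + sin α − sin β) = 0.498375 rad; t = (φ − α + p/2) mod 2π = 4.934497 rad, q = (β − α − t + p) mod 2π = 1.737948 rad → L = 1.43·(4.934497 + 4.026526 + 1.737948) = 1.43·10.698972 = 15.299530 m
Shortest: LSR with L = 8.964055 m ≈ 8.9641 m

8.9641 m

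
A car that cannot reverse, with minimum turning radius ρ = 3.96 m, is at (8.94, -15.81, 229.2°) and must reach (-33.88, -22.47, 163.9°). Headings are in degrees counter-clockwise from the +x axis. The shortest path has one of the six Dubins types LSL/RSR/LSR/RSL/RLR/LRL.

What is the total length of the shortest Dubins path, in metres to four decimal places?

Let ψ = atan2(Δy, Δx) = atan2(-6.66, -42.82) = -171.1593° be the start→goal bearing.
Normalize: d = |goal − start| / ρ = 43.334836/3.96 = 10.943140, α = (θ_start − ψ) mod 360° = 40.3593° = 0.704403 rad, β = (θ_goal − ψ) mod 360° = 335.0593° = 5.847889 rad.
Common terms: sin α = 0.647579, cos α = 0.761998, sin β = -0.421679, cos β = 0.906745, cos(α−β) = 0.417867, d² = 119.752321. Work in radians in the unit-radius frame; every candidate has L = ρ·(t + p + q).
LSL: p² = 2 + d² − 2cos(α−β) + 2d(sin α − sin β) = 144.318683; p = √p² = 12.013271; φ = atan2(cos β − cos α, d + sin α − sin β) = 0.012049 rad; t = (φ − α) mod 2π = 5.590831 rad, q = (β − φ) mod 2π = 5.835840 rad → L = 3.96·(5.590831 + 12.013271 + 5.835840) = 3.96·23.439942 = 92.822169 m
RSR: p² = 2 + d² − 2cos(α−β) + 2d(sin β − sin α) = 97.514491; p = √p² = 9.874943; φ = atan2(cos α − cos β, d − sin α + sin β) = -0.014659 rad; t = (α − φ) mod 2π = 0.719062 rad, q = (φ − β) mod 2π = 0.420638 rad → L = 3.96·(0.719062 + 9.874943 + 0.420638) = 3.96·11.014643 = 43.617985 m
LSR: p² = d² − 2 + 2cos(α−β) + 2d(sin α + sin β) = 123.532169; p = √p² = 11.114503; φ = atan2(−cos α − cos β, d + sin α + sin β) − atan2(−2, p) = 0.029729 rad; t = (φ − α) mod 2π = 5.608511 rad, q = (φ − β) mod 2π = 0.465025 rad → L = 3.96·(5.608511 + 11.114503 + 0.465025) = 3.96·17.188039 = 68.064633 m
RSL: p² = d² − 2 + 2cos(α−β) − 2d(sin α + sin β) = 113.643942; p = √p² = 10.660391; φ = atan2(cos α + cos β, d − sin α − sin β) − atan2(2, p) = -0.030989 rad; t = (α − φ) mod 2π = 0.735392 rad, q = (β − φ) mod 2π = 5.878877 rad → L = 3.96·(0.735392 + 10.660391 + 5.878877) = 3.96·17.274661 = 68.407656 m
RLR: c = (6 − d² + 2cos(α−β) + 2d(sin α − sin β))/8 = -11.189311, |c| > 1 → infeasible
LRL: c = (6 − d² + 2cos(α−β) − 2d(sin α − sin β))/8 = -17.039835, |c| > 1 → infeasible
Shortest: RSR with L = 43.617985 m ≈ 43.6180 m

43.6180 m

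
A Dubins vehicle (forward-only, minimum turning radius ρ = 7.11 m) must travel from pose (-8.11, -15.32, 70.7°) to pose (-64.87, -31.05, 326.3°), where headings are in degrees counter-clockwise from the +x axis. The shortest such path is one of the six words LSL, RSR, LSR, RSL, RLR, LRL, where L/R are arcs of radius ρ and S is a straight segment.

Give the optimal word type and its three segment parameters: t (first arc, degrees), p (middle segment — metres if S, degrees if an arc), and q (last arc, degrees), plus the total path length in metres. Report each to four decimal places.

Let ψ = atan2(Δy, Δx) = atan2(-15.73, -56.76) = -164.5103° be the start→goal bearing.
Normalize: d = |goal − start| / ρ = 58.899325/7.11 = 8.284012, α = (θ_start − ψ) mod 360° = 235.2103° = 4.105193 rad, β = (θ_goal − ψ) mod 360° = 130.8103° = 2.283070 rad.
Common terms: sin α = -0.821251, cos α = -0.570567, sin β = 0.756878, cos β = -0.653556, cos(α−β) = -0.248690, d² = 68.624854. Work in radians in the unit-radius frame; every candidate has L = ρ·(t + p + q).
LSL: p² = 2 + d² − 2cos(α−β) + 2d(sin α − sin β) = 44.975748; p = √p² = 6.706396; φ = atan2(cos β − cos α, d + sin α − sin β) = -0.012375 rad; t = (φ − α) mod 2π = 2.165617 rad, q = (β − φ) mod 2π = 2.295445 rad → L = 7.11·(2.165617 + 6.706396 + 2.295445) = 7.11·11.167458 = 79.400624 m
RSR: p² = 2 + d² − 2cos(α−β) + 2d(sin β − sin α) = 97.268720; p = √p² = 9.862491; φ = atan2(cos α − cos β, d − sin α + sin β) = 0.008415 rad; t = (α − φ) mod 2π = 4.096779 rad, q = (φ − β) mod 2π = 4.008530 rad → L = 7.11·(4.096779 + 9.862491 + 4.008530) = 7.11·17.967800 = 127.751055 m
LSR: p² = d² − 2 + 2cos(α−β) + 2d(sin α + sin β) = 65.060937; p = √p² = 8.066036; φ = atan2(−cos α − cos β, d + sin α + sin β) − atan2(−2, p) = 0.390891 rad; t = (φ − α) mod 2π = 2.568883 rad, q = (φ − β) mod 2π = 4.391007 rad → L = 7.11·(2.568883 + 8.066036 + 4.391007) = 7.11·15.025926 = 106.834336 m
RSL: p² = d² − 2 + 2cos(α−β) − 2d(sin α + sin β) = 67.194013; p = √p² = 8.197195; φ = atan2(cos α + cos β, d − sin α − sin β) − atan2(2, p) = -0.384903 rad; t = (α − φ) mod 2π = 4.490096 rad, q = (β − φ) mod 2π = 2.667972 rad → L = 7.11·(4.490096 + 8.197195 + 2.667972) = 7.11·15.355264 = 109.175927 m
RLR: c = (6 − d² + 2cos(α−β) + 2d(sin α − sin β))/8 = -11.158590, |c| > 1 → infeasible
LRL: c = (6 − d² + 2cos(α−β) − 2d(sin α − sin β))/8 = -4.621968, |c| > 1 → infeasible
Shortest: LSL with L = 79.400624 m ≈ 79.4006 m
Convert LSL to answer units (arcs ×180/π): t = 2.165617·180/π = 124.0807°, p = ρ·p = 7.11·6.706396 = 47.6825 m, q = 2.295445·180/π = 131.5193°, L = 79.4006 m.

LSL: t = 124.0807°, p = 47.6825 m, q = 131.5193°, L = 79.4006 m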